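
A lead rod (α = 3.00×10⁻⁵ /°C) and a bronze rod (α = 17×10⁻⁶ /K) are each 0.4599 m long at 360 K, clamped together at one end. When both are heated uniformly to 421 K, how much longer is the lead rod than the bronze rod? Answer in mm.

ΔT = 61 K
lead: ΔL = 3.00×10⁻⁵ × 0.4599 m × 61 = 8.4162×10⁻⁴ m = 0.84162 mm
bronze: ΔL = 17×10⁻⁶ × 0.4599 m × 61 = 4.7692×10⁻⁴ m = 0.47692 mm
difference = 0.84162 − 0.47692 = 0.36470 mm

0.365 mm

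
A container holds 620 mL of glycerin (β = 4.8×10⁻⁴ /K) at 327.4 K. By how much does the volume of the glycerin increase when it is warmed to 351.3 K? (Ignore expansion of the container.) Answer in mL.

|ΔT| = |351.3 − 327.4| = 23.9 K
ΔV = βV₀ΔT = (4.8×10⁻⁴)(620)(23.9) = 7.11 mL

ΔV = 7.11 mL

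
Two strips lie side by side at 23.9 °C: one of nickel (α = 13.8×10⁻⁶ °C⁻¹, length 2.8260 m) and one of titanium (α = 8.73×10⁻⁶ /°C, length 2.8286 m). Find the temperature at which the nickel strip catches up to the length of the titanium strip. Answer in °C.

T = 205.7 °C

L₁(1 + α₁ΔT) = L₂(1 + α₂ΔT) ⇒ ΔT = (L₂ − L₁)/(α₁L₁ − α₂L₂)
L₂ − L₁ = 2.8286 − 2.8260 = 2.60×10⁻³ m
α₁L₁ − α₂L₂ = 13.8×10⁻⁶×2.8260 − 8.73×10⁻⁶×2.8286 = 1.4305122×10⁻⁵ m/K
ΔT = 2.60×10⁻³ / 1.4305122×10⁻⁵ = 181.753 K
T = 23.9 + 181.753 = 205.653 °C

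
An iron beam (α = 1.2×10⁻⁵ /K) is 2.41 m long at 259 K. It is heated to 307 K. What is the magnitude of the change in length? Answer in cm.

|ΔT| = |307 − 259| = 48 K
ΔL = αL₀ΔT = (1.2×10⁻⁵)(2.41)(48) = 1.39×10⁻³ m

ΔL = 0.139 cm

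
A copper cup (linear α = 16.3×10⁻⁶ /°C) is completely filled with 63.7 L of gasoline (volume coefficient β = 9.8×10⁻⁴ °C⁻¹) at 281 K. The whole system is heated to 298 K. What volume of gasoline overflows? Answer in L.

1.01 L

The cup also expands: β_container ≈ 3α = 4.89×10⁻⁵ /K
Net overflow = V₀(β_liq − 3α_cont)ΔT
β − 3α = 9.80×10⁻⁴ − 4.89×10⁻⁵ = 9.311×10⁻⁴ /K; ΔT = 17 K
ΔV = 63.7 × 9.311×10⁻⁴ × 17 = 1.01 L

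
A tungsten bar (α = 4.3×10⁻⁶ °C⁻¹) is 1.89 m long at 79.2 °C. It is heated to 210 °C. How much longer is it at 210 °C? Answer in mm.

ΔL = 1.06 mm

|ΔT| = |210 − 79.2| = 130.8 K
ΔL = αL₀ΔT = (4.3×10⁻⁶)(1.89)(130.8) = 1.06×10⁻³ m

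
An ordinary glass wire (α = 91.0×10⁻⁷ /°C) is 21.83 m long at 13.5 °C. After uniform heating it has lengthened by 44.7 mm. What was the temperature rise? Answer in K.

ΔT = 225 K

ΔL = αL₀ΔT ⇒ ΔT = ΔL / (αL₀)
ΔT = 44.7×10⁻³ m / (91.0×10⁻⁷ × 21.83 m) = 225.02 K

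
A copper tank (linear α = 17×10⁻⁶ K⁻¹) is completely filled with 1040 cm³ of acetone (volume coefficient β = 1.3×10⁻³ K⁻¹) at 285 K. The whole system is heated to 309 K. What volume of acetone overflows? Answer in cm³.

31.2 cm³

The tank also expands: β_container ≈ 3α = 5.1×10⁻⁵ /K
Net overflow = V₀(β_liq − 3α_cont)ΔT
β − 3α = 1.30×10⁻³ − 5.1×10⁻⁵ = 1.249×10⁻³ /K; ΔT = 24 K
ΔV = 1040 × 1.249×10⁻³ × 24 = 31.2 cm³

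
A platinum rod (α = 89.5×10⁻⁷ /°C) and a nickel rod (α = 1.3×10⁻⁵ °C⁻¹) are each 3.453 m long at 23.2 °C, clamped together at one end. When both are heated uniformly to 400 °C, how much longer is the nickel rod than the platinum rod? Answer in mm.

ΔT = 376.8 K
platinum: ΔL = 89.5×10⁻⁷ × 3.453 m × 376.8 = 1.1645×10⁻² m = 11.645 mm
nickel: ΔL = 1.3×10⁻⁵ × 3.453 m × 376.8 = 1.6914×10⁻² m = 16.914 mm
difference = 16.914 − 11.645 = 5.269 mm

5.27 mm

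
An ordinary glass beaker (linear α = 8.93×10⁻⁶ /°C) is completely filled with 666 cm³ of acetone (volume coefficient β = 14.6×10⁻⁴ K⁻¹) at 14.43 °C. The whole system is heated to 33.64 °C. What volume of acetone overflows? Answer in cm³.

18.3 cm³

The beaker also expands: β_container ≈ 3α = 2.679×10⁻⁵ /K
Net overflow = V₀(β_liq − 3α_cont)ΔT
β − 3α = 1.46×10⁻³ − 2.679×10⁻⁵ = 1.43321×10⁻³ /K; ΔT = 19.21 K
ΔV = 666 × 1.43321×10⁻³ × 19.21 = 18.3 cm³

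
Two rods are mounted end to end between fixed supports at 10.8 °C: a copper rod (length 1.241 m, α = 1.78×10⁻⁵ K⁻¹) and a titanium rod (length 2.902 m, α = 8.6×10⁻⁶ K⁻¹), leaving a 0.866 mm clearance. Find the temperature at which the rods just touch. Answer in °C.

T = 29.2 °C

Gap closes when ΔL₁ + ΔL₂ = 0.866 mm = 8.66×10⁻⁴ m
(α₁L₁ + α₂L₂)ΔT = g
α₁L₁ + α₂L₂ = 1.78×10⁻⁵×1.241 + 8.6×10⁻⁶×2.902 = 4.7047×10⁻⁵ m/K
ΔT = 8.66×10⁻⁴ / 4.7047×10⁻⁵ = 18.407 K
T = 10.8 + 18.407 = 29.207 °C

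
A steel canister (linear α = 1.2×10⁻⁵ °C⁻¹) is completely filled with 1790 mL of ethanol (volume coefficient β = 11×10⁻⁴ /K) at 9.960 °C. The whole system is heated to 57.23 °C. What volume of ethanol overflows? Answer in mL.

The canister also expands: β_container ≈ 3α = 3.6×10⁻⁵ /K
Net overflow = V₀(β_liq − 3α_cont)ΔT
β − 3α = 1.10×10⁻³ − 3.6×10⁻⁵ = 1.064×10⁻³ /K; ΔT = 47.270 K
ΔV = 1790 × 1.064×10⁻³ × 47.270 = 90.0 mL

90.0 mL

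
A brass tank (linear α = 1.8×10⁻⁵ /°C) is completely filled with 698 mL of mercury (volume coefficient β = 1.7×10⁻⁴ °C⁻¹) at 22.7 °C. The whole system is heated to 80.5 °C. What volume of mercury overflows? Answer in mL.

4.68 mL

The tank also expands: β_container ≈ 3α = 5.4×10⁻⁵ /K
Net overflow = V₀(β_liq − 3α_cont)ΔT
β − 3α = 1.70×10⁻⁴ − 5.4×10⁻⁵ = 1.16×10⁻⁴ /K; ΔT = 57.8 K
ΔV = 698 × 1.16×10⁻⁴ × 57.8 = 4.68 mL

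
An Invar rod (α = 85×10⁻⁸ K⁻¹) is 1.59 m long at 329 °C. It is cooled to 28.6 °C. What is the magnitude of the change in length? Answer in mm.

|ΔT| = |28.6 − 329| = 300.4 K
ΔL = αL₀ΔT = (85×10⁻⁸)(1.59)(300.4) = 4.06×10⁻⁴ m

ΔL = 0.406 mm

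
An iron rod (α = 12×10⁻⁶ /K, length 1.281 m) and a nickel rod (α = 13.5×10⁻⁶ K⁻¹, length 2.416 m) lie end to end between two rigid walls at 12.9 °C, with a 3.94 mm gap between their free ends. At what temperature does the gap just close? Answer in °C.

α₁L₁ = 1.5372×10⁻⁵ m/K, α₂L₂ = 3.2616×10⁻⁵ m/K → total 4.7988×10⁻⁵ m/K
ΔT = g/(α₁L₁+α₂L₂) = 3.94×10⁻³ / 4.7988×10⁻⁵ = 82.104 K
T = 12.9 + 82.104 = 95.004 °C

T = 95.0 °C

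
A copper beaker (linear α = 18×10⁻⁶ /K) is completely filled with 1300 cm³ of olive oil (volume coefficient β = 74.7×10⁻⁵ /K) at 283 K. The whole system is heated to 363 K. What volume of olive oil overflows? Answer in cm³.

The beaker also expands: β_container ≈ 3α = 5.4×10⁻⁵ /K
Net overflow = V₀(β_liq − 3α_cont)ΔT
β − 3α = 7.47×10⁻⁴ − 5.4×10⁻⁵ = 6.93×10⁻⁴ /K; ΔT = 80 K
ΔV = 1300 × 6.93×10⁻⁴ × 80 = 72.1 cm³

72.1 cm³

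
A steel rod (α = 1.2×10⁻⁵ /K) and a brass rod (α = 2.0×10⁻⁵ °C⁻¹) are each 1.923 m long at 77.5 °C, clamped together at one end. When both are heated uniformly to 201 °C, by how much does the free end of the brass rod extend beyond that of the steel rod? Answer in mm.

ΔT = 123.5 K
steel: ΔL = 1.2×10⁻⁵ × 1.923 m × 123.5 = 2.8499×10⁻³ m = 2.8499 mm
brass: ΔL = 2.0×10⁻⁵ × 1.923 m × 123.5 = 4.7498×10⁻³ m = 4.7498 mm
difference = 4.7498 − 2.8499 = 1.8999 mm

1.90 mm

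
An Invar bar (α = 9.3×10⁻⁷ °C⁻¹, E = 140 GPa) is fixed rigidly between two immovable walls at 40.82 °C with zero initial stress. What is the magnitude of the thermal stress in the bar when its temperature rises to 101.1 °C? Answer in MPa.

Fully constrained: the free strain ε = αΔT is blocked, so σ = Eε = EαΔT.
|ΔT| = 60.28 K
σ = 140×10⁹ × 9.3×10⁻⁷ × 60.28 = 7.85×10⁶ Pa

σ = 7.85 MPa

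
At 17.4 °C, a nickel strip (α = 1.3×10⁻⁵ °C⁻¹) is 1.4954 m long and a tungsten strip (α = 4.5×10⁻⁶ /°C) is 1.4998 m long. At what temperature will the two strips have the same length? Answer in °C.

L₁(1 + α₁ΔT) = L₂(1 + α₂ΔT) ⇒ ΔT = (L₂ − L₁)/(α₁L₁ − α₂L₂)
L₂ − L₁ = 1.4998 − 1.4954 = 4.40×10⁻³ m
α₁L₁ − α₂L₂ = 1.3×10⁻⁵×1.4954 − 4.5×10⁻⁶×1.4998 = 1.26911×10⁻⁵ m/K
ΔT = 4.40×10⁻³ / 1.26911×10⁻⁵ = 346.700 K
T = 17.4 + 346.700 = 364.100 °C

T = 364.1 °C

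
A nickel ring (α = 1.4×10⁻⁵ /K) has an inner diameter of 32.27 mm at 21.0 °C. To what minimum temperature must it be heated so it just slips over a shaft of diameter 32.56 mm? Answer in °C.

T = 663 °C

Required Δd = 32.56 − 32.27 = 0.29 mm
Δd = αd₀ΔT ⇒ ΔT = Δd/(αd₀) = 0.29 / (1.4×10⁻⁵ × 32.27) = 641.91 K
T_min = 21.0 + 641.91 = 662.91 °C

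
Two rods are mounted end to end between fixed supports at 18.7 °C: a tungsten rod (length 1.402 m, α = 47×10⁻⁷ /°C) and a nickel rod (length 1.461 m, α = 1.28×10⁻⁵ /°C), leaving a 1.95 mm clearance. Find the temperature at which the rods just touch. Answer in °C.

T = 95.8 °C

α₁L₁ = 6.5894×10⁻⁶ m/K, α₂L₂ = 1.87008×10⁻⁵ m/K → total 2.52902×10⁻⁵ m/K
ΔT = g/(α₁L₁+α₂L₂) = 1.95×10⁻³ / 2.52902×10⁻⁵ = 77.105 K
T = 18.7 + 77.105 = 95.805 °C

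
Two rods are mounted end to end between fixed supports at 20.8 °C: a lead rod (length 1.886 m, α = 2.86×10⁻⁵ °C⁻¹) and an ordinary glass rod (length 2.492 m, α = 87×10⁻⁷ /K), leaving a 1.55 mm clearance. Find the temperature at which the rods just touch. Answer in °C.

T = 41.3 °C

α₁L₁ = 5.39396×10⁻⁵ m/K, α₂L₂ = 2.16804×10⁻⁵ m/K → total 7.562×10⁻⁵ m/K
ΔT = g/(α₁L₁+α₂L₂) = 1.55×10⁻³ / 7.562×10⁻⁵ = 20.497 K
T = 20.8 + 20.497 = 41.297 °C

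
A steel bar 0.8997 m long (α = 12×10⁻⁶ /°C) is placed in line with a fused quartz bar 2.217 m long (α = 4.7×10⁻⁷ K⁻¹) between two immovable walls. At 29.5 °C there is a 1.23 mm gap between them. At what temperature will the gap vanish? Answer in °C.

Gap closes when ΔL₁ + ΔL₂ = 1.23 mm = 1.23×10⁻³ m
(α₁L₁ + α₂L₂)ΔT = g
α₁L₁ + α₂L₂ = 12×10⁻⁶×0.8997 + 4.7×10⁻⁷×2.217 = 1.183839×10⁻⁵ m/K
ΔT = 1.23×10⁻³ / 1.183839×10⁻⁵ = 103.90 K
T = 29.5 + 103.90 = 133.40 °C

T = 133 °C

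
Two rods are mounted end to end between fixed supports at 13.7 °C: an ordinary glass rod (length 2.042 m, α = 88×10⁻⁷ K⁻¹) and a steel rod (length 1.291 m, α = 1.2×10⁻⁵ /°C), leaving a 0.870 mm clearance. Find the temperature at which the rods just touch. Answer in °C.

α₁L₁ = 1.79696×10⁻⁵ m/K, α₂L₂ = 1.5492×10⁻⁵ m/K → total 3.34616×10⁻⁵ m/K
ΔT = g/(α₁L₁+α₂L₂) = 8.70×10⁻⁴ / 3.34616×10⁻⁵ = 26.000 K
T = 13.7 + 26.000 = 39.700 °C

T = 39.7 °C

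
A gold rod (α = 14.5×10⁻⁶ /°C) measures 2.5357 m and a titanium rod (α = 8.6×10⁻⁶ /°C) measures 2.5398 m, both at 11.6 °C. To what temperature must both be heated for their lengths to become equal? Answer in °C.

T = 286.3 °C

Equal length when α₁L₁ΔT − α₂L₂ΔT = L₂ − L₁ = 4.10×10⁻³ m
α₁L₁ = 3.676765×10⁻⁵, α₂L₂ = 2.184228×10⁻⁵ → Δ(αL) = 1.492537×10⁻⁵ m/K
ΔT = 4.10×10⁻³ / 1.492537×10⁻⁵ = 274.700 K, so T = 11.6 + 274.700 = 286.300 °C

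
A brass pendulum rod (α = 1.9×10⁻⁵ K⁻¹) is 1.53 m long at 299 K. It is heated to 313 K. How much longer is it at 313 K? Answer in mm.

ΔL = 0.407 mm

|ΔT| = |313 − 299| = 14 K
ΔL = αL₀ΔT = (1.9×10⁻⁵)(1.53)(14) = 4.07×10⁻⁴ m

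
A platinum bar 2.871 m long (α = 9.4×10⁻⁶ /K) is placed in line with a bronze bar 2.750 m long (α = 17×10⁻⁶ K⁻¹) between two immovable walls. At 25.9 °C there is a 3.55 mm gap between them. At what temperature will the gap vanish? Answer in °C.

Gap closes when ΔL₁ + ΔL₂ = 3.55 mm = 3.55×10⁻³ m
(α₁L₁ + α₂L₂)ΔT = g
α₁L₁ + α₂L₂ = 9.4×10⁻⁶×2.871 + 17×10⁻⁶×2.750 = 7.37374×10⁻⁵ m/K
ΔT = 3.55×10⁻³ / 7.37374×10⁻⁵ = 48.144 K
T = 25.9 + 48.144 = 74.044 °C

T = 74.0 °C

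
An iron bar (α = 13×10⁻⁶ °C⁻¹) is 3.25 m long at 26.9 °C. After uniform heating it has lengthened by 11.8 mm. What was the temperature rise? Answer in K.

ΔT = 279 K

ΔL = αL₀ΔT ⇒ ΔT = ΔL / (αL₀)
ΔT = 11.8×10⁻³ m / (13×10⁻⁶ × 3.25 m) = 279.29 K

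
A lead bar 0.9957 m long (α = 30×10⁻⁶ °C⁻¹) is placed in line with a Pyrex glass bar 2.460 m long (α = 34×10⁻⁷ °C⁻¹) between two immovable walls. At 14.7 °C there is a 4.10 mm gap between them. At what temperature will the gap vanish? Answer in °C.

T = 122 °C

Gap closes when ΔL₁ + ΔL₂ = 4.10 mm = 4.10×10⁻³ m
(α₁L₁ + α₂L₂)ΔT = g
α₁L₁ + α₂L₂ = 30×10⁻⁶×0.9957 + 34×10⁻⁷×2.460 = 3.8235×10⁻⁵ m/K
ΔT = 4.10×10⁻³ / 3.8235×10⁻⁵ = 107.23 K
T = 14.7 + 107.23 = 121.93 °C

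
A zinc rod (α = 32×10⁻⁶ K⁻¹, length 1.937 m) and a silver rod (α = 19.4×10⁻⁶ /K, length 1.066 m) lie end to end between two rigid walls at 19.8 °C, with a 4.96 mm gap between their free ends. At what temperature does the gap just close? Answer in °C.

α₁L₁ = 6.1984×10⁻⁵ m/K, α₂L₂ = 2.06804×10⁻⁵ m/K → total 8.26644×10⁻⁵ m/K
ΔT = g/(α₁L₁+α₂L₂) = 4.96×10⁻³ / 8.26644×10⁻⁵ = 60.002 K
T = 19.8 + 60.002 = 79.802 °C

T = 79.8 °C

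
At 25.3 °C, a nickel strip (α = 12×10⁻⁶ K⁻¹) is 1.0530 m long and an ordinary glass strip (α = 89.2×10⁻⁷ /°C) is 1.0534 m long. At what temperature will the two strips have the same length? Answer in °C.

T = 148.8 °C

Equal length when α₁L₁ΔT − α₂L₂ΔT = L₂ − L₁ = 4.00×10⁻⁴ m
α₁L₁ = 1.2636×10⁻⁵, α₂L₂ = 9.396328×10⁻⁶ → Δ(αL) = 3.239672×10⁻⁶ m/K
ΔT = 4.00×10⁻⁴ / 3.239672×10⁻⁶ = 123.469 K, so T = 25.3 + 123.469 = 148.769 °C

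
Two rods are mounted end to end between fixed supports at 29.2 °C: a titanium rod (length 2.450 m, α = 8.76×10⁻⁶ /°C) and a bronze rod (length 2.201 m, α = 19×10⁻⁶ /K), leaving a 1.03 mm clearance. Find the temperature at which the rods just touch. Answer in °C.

T = 45.5 °C

Gap closes when ΔL₁ + ΔL₂ = 1.03 mm = 1.03×10⁻³ m
(α₁L₁ + α₂L₂)ΔT = g
α₁L₁ + α₂L₂ = 8.76×10⁻⁶×2.450 + 19×10⁻⁶×2.201 = 6.3281×10⁻⁵ m/K
ΔT = 1.03×10⁻³ / 6.3281×10⁻⁵ = 16.277 K
T = 29.2 + 16.277 = 45.477 °C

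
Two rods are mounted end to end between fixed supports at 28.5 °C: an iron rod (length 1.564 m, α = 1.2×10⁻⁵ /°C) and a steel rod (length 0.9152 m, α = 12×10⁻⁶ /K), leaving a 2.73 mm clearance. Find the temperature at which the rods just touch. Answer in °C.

T = 120 °C

α₁L₁ = 1.8768×10⁻⁵ m/K, α₂L₂ = 1.09824×10⁻⁵ m/K → total 2.97504×10⁻⁵ m/K
ΔT = g/(α₁L₁+α₂L₂) = 2.73×10⁻³ / 2.97504×10⁻⁵ = 91.76 K
T = 28.5 + 91.76 = 120.26 °C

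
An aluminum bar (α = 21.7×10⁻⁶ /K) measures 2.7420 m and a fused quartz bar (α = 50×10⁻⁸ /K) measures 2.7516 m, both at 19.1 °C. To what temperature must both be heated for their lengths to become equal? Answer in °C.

L₁(1 + α₁ΔT) = L₂(1 + α₂ΔT) ⇒ ΔT = (L₂ − L₁)/(α₁L₁ − α₂L₂)
L₂ − L₁ = 2.7516 − 2.7420 = 9.60×10⁻³ m
α₁L₁ − α₂L₂ = 21.7×10⁻⁶×2.7420 − 50×10⁻⁸×2.7516 = 5.81256×10⁻⁵ m/K
ΔT = 9.60×10⁻³ / 5.81256×10⁻⁵ = 165.160 K
T = 19.1 + 165.160 = 184.260 °C

T = 184.3 °C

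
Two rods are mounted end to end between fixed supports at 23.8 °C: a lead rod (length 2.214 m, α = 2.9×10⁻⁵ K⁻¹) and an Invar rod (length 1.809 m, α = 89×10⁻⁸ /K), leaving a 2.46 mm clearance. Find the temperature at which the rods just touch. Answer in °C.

T = 61.2 °C

Gap closes when ΔL₁ + ΔL₂ = 2.46 mm = 2.46×10⁻³ m
(α₁L₁ + α₂L₂)ΔT = g
α₁L₁ + α₂L₂ = 2.9×10⁻⁵×2.214 + 89×10⁻⁸×1.809 = 6.581601×10⁻⁵ m/K
ΔT = 2.46×10⁻³ / 6.581601×10⁻⁵ = 37.377 K
T = 23.8 + 37.377 = 61.177 °C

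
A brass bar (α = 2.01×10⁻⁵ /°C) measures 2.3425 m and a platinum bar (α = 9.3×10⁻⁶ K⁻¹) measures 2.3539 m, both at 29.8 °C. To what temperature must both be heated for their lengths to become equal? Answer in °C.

L₁(1 + α₁ΔT) = L₂(1 + α₂ΔT) ⇒ ΔT = (L₂ − L₁)/(α₁L₁ − α₂L₂)
L₂ − L₁ = 2.3539 − 2.3425 = 1.14×10⁻² m
α₁L₁ − α₂L₂ = 2.01×10⁻⁵×2.3425 − 9.3×10⁻⁶×2.3539 = 2.519298×10⁻⁵ m/K
ΔT = 1.14×10⁻² / 2.519298×10⁻⁵ = 452.507 K
T = 29.8 + 452.507 = 482.307 °C

T = 482.3 °C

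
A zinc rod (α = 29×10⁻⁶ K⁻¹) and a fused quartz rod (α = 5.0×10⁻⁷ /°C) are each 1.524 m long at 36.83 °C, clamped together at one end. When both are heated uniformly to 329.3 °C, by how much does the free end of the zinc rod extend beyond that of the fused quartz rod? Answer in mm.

ΔT = 292.47 K
zinc: ΔL = 29×10⁻⁶ × 1.524 m × 292.47 = 1.2926×10⁻² m = 12.926 mm
fused quartz: ΔL = 5.0×10⁻⁷ × 1.524 m × 292.47 = 2.2286×10⁻⁴ m = 0.22286 mm
difference = 12.926 − 0.22286 = 12.70314 mm

12.7 mm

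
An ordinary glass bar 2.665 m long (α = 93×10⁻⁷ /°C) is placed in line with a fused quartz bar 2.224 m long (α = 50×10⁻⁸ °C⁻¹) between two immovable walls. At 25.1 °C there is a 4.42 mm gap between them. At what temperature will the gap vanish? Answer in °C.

α₁L₁ = 2.47845×10⁻⁵ m/K, α₂L₂ = 1.112×10⁻⁶ m/K → total 2.58965×10⁻⁵ m/K
ΔT = g/(α₁L₁+α₂L₂) = 4.42×10⁻³ / 2.58965×10⁻⁵ = 170.68 K
T = 25.1 + 170.68 = 195.78 °C

T = 196 °C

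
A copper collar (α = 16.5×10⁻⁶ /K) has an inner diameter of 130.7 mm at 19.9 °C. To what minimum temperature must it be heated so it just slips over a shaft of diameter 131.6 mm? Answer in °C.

T = 437 °C

Required Δd = 131.6 − 130.7 = 0.9 mm
Δd = αd₀ΔT ⇒ ΔT = Δd/(αd₀) = 0.9 / (16.5×10⁻⁶ × 130.7) = 417.33 K
T_min = 19.9 + 417.33 = 437.23 °C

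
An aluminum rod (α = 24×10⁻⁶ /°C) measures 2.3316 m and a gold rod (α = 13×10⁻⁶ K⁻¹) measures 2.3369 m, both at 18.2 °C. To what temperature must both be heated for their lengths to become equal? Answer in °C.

L₁(1 + α₁ΔT) = L₂(1 + α₂ΔT) ⇒ ΔT = (L₂ − L₁)/(α₁L₁ − α₂L₂)
L₂ − L₁ = 2.3369 − 2.3316 = 5.30×10⁻³ m
α₁L₁ − α₂L₂ = 24×10⁻⁶×2.3316 − 13×10⁻⁶×2.3369 = 2.55787×10⁻⁵ m/K
ΔT = 5.30×10⁻³ / 2.55787×10⁻⁵ = 207.204 K
T = 18.2 + 207.204 = 225.404 °C

T = 225.4 °C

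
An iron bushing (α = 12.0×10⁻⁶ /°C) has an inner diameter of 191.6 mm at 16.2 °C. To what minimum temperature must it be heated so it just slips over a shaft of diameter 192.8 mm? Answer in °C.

T = 538 °C

Required Δd = 192.8 − 191.6 = 1.2 mm
Δd = αd₀ΔT ⇒ ΔT = Δd/(αd₀) = 1.2 / (12.0×10⁻⁶ × 191.6) = 521.92 K
T_min = 16.2 + 521.92 = 538.12 °C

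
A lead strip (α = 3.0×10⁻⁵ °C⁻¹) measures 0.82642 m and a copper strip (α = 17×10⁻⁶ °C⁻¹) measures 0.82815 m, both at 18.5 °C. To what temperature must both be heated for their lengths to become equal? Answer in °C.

Equal length when α₁L₁ΔT − α₂L₂ΔT = L₂ − L₁ = 1.73×10⁻³ m
α₁L₁ = 2.47926×10⁻⁵, α₂L₂ = 1.407855×10⁻⁵ → Δ(αL) = 1.071405×10⁻⁵ m/K
ΔT = 1.73×10⁻³ / 1.071405×10⁻⁵ = 161.470 K, so T = 18.5 + 161.470 = 179.970 °C

T = 180.0 °C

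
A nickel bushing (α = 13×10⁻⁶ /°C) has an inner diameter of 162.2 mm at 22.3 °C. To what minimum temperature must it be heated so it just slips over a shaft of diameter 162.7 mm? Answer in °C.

T = 259 °C

Required Δd = 162.7 − 162.2 = 0.5 mm
Δd = αd₀ΔT ⇒ ΔT = Δd/(αd₀) = 0.5 / (13×10⁻⁶ × 162.2) = 237.12 K
T_min = 22.3 + 237.12 = 259.42 °C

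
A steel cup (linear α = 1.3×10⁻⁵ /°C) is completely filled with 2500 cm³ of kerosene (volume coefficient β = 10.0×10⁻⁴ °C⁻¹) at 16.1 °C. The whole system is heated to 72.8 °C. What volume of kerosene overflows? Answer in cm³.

136 cm³

The cup also expands: β_container ≈ 3α = 3.9×10⁻⁵ /K
Net overflow = V₀(β_liq − 3α_cont)ΔT
β − 3α = 1.00×10⁻³ − 3.9×10⁻⁵ = 9.61×10⁻⁴ /K; ΔT = 56.7 K
ΔV = 2500 × 9.61×10⁻⁴ × 56.7 = 136 cm³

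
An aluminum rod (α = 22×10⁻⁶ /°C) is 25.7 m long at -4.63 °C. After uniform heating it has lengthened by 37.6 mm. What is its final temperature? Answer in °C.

ΔL = αL₀ΔT ⇒ ΔT = ΔL / (αL₀)
ΔT = 37.6×10⁻³ m / (22×10⁻⁶ × 25.7 m) = 66.502 K
T = -4.63 + 66.502 = 61.872 °C

T = 61.9 °C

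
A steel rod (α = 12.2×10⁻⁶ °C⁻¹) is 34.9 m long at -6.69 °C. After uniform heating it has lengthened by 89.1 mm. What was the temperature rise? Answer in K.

ΔT = 209 K

ΔL = αL₀ΔT ⇒ ΔT = ΔL / (αL₀)
ΔT = 89.1×10⁻³ m / (12.2×10⁻⁶ × 34.9 m) = 209.26 K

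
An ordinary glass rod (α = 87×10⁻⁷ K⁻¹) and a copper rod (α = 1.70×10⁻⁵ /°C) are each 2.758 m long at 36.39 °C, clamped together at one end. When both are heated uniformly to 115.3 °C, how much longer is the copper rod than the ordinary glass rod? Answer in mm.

ΔT = 78.91 K
ordinary glass: ΔL = 87×10⁻⁷ × 2.758 m × 78.91 = 1.8934×10⁻³ m = 1.8934 mm
copper: ΔL = 1.70×10⁻⁵ × 2.758 m × 78.91 = 3.6998×10⁻³ m = 3.6998 mm
difference = 3.6998 − 1.8934 = 1.8064 mm

1.81 mm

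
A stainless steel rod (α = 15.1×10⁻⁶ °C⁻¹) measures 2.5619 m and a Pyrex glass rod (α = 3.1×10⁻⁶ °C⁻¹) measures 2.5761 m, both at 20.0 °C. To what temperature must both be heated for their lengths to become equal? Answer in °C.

T = 482.6 °C

L₁(1 + α₁ΔT) = L₂(1 + α₂ΔT) ⇒ ΔT = (L₂ − L₁)/(α₁L₁ − α₂L₂)
L₂ − L₁ = 2.5761 − 2.5619 = 1.42×10⁻² m
α₁L₁ − α₂L₂ = 15.1×10⁻⁶×2.5619 − 3.1×10⁻⁶×2.5761 = 3.069878×10⁻⁵ m/K
ΔT = 1.42×10⁻² / 3.069878×10⁻⁵ = 462.559 K
T = 20.0 + 462.559 = 482.559 °C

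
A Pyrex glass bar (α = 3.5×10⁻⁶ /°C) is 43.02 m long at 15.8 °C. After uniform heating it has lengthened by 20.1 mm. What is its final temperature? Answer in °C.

ΔL = αL₀ΔT ⇒ ΔT = ΔL / (αL₀)
ΔT = 20.1×10⁻³ m / (3.5×10⁻⁶ × 43.02 m) = 133.49 K
T = 15.8 + 133.49 = 149.29 °C

T = 149 °C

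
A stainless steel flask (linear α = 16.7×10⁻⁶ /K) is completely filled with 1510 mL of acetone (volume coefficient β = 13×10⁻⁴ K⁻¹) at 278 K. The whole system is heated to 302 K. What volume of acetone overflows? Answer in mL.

The flask also expands: β_container ≈ 3α = 5.01×10⁻⁵ /K
Net overflow = V₀(β_liq − 3α_cont)ΔT
β − 3α = 1.30×10⁻³ − 5.01×10⁻⁵ = 1.2499×10⁻³ /K; ΔT = 24 K
ΔV = 1510 × 1.2499×10⁻³ × 24 = 45.3 mL

45.3 mL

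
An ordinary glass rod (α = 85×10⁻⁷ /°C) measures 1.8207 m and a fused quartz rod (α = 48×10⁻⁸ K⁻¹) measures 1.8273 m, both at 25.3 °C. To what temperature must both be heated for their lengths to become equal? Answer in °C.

T = 477.4 °C

Equal length when α₁L₁ΔT − α₂L₂ΔT = L₂ − L₁ = 6.60×10⁻³ m
α₁L₁ = 1.547595×10⁻⁵, α₂L₂ = 8.77104×10⁻⁷ → Δ(αL) = 1.4598846×10⁻⁵ m/K
ΔT = 6.60×10⁻³ / 1.4598846×10⁻⁵ = 452.091 K, so T = 25.3 + 452.091 = 477.391 °C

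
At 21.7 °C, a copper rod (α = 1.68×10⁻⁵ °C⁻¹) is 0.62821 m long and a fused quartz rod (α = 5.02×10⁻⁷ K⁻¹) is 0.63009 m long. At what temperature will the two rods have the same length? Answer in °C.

T = 205.3 °C

L₁(1 + α₁ΔT) = L₂(1 + α₂ΔT) ⇒ ΔT = (L₂ − L₁)/(α₁L₁ − α₂L₂)
L₂ − L₁ = 0.63009 − 0.62821 = 1.88×10⁻³ m
α₁L₁ − α₂L₂ = 1.68×10⁻⁵×0.62821 − 5.02×10⁻⁷×0.63009 = 1.023762282×10⁻⁵ m/K
ΔT = 1.88×10⁻³ / 1.023762282×10⁻⁵ = 183.636 K
T = 21.7 + 183.636 = 205.336 °C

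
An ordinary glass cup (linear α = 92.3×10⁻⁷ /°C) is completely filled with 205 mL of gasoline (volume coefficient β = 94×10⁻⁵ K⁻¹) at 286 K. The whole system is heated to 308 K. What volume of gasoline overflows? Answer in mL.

The cup also expands: β_container ≈ 3α = 2.769×10⁻⁵ /K
Net overflow = V₀(β_liq − 3α_cont)ΔT
β − 3α = 9.40×10⁻⁴ − 2.769×10⁻⁵ = 9.1231×10⁻⁴ /K; ΔT = 22 K
ΔV = 205 × 9.1231×10⁻⁴ × 22 = 4.11 mL

4.11 mL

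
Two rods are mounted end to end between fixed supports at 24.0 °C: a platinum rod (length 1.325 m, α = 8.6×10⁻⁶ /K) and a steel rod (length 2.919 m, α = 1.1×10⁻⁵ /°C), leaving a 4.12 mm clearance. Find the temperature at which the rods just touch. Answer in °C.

α₁L₁ = 1.1395×10⁻⁵ m/K, α₂L₂ = 3.2109×10⁻⁵ m/K → total 4.3504×10⁻⁵ m/K
ΔT = g/(α₁L₁+α₂L₂) = 4.12×10⁻³ / 4.3504×10⁻⁵ = 94.70 K
T = 24.0 + 94.70 = 118.70 °C

T = 119 °C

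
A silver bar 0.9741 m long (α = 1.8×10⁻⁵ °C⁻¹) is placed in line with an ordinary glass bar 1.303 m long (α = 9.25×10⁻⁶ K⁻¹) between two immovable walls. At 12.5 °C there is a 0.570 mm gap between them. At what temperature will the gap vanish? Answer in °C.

T = 31.8 °C

α₁L₁ = 1.75338×10⁻⁵ m/K, α₂L₂ = 1.205275×10⁻⁵ m/K → total 2.958655×10⁻⁵ m/K
ΔT = g/(α₁L₁+α₂L₂) = 5.70×10⁻⁴ / 2.958655×10⁻⁵ = 19.266 K
T = 12.5 + 19.266 = 31.766 °C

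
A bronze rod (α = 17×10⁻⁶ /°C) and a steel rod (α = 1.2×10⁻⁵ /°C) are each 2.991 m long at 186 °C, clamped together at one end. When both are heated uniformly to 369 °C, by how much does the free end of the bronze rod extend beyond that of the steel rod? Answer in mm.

ΔT = 183 K
bronze: ΔL = 17×10⁻⁶ × 2.991 m × 183 = 9.3050×10⁻³ m = 9.3050 mm
steel: ΔL = 1.2×10⁻⁵ × 2.991 m × 183 = 6.5682×10⁻³ m = 6.5682 mm
difference = 9.3050 − 6.5682 = 2.7368 mm

2.74 mm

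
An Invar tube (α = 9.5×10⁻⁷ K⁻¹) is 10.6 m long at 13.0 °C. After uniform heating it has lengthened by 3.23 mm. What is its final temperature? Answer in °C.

T = 334 °C

ΔL = αL₀ΔT ⇒ ΔT = ΔL / (αL₀)
ΔT = 3.23×10⁻³ m / (9.5×10⁻⁷ × 10.6 m) = 320.75 K
T = 13.0 + 320.75 = 333.75 °C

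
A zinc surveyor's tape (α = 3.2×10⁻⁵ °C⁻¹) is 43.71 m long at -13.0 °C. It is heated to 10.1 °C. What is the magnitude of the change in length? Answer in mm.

|ΔT| = |10.1 − (-13.0)| = 23.1 K
ΔL = αL₀ΔT = (3.2×10⁻⁵)(43.71)(23.1) = 3.23×10⁻² m

ΔL = 32.3 mm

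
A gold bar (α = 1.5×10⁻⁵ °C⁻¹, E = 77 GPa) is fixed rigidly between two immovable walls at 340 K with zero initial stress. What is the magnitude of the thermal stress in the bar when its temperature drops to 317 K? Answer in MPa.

σ = 26.6 MPa

Fully constrained: the free strain ε = αΔT is blocked, so σ = Eε = EαΔT.
|ΔT| = 23 K
σ = 77.0×10⁹ × 1.5×10⁻⁵ × 23 = 2.66×10⁷ Pa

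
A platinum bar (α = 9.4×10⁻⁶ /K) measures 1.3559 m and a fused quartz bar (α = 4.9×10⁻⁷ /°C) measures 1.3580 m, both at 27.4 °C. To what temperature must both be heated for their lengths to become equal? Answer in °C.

T = 201.2 °C

L₁(1 + α₁ΔT) = L₂(1 + α₂ΔT) ⇒ ΔT = (L₂ − L₁)/(α₁L₁ − α₂L₂)
L₂ − L₁ = 1.3580 − 1.3559 = 2.10×10⁻³ m
α₁L₁ − α₂L₂ = 9.4×10⁻⁶×1.3559 − 4.9×10⁻⁷×1.3580 = 1.208004×10⁻⁵ m/K
ΔT = 2.10×10⁻³ / 1.208004×10⁻⁵ = 173.840 K
T = 27.4 + 173.840 = 201.240 °C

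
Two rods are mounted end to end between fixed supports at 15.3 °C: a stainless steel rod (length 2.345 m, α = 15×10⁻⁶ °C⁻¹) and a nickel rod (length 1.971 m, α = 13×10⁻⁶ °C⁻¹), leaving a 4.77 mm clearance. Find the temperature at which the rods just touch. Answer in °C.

T = 93.8 °C

Gap closes when ΔL₁ + ΔL₂ = 4.77 mm = 4.77×10⁻³ m
(α₁L₁ + α₂L₂)ΔT = g
α₁L₁ + α₂L₂ = 15×10⁻⁶×2.345 + 13×10⁻⁶×1.971 = 6.0798×10⁻⁵ m/K
ΔT = 4.77×10⁻³ / 6.0798×10⁻⁵ = 78.457 K
T = 15.3 + 78.457 = 93.757 °C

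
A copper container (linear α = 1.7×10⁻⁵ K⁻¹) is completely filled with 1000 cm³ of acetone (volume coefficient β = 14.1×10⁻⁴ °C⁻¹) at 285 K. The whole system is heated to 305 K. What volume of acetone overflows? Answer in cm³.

27.2 cm³

The container also expands: β_container ≈ 3α = 5.1×10⁻⁵ /K
Net overflow = V₀(β_liq − 3α_cont)ΔT
β − 3α = 1.41×10⁻³ − 5.1×10⁻⁵ = 1.359×10⁻³ /K; ΔT = 20 K
ΔV = 1000 × 1.359×10⁻³ × 20 = 27.2 cm³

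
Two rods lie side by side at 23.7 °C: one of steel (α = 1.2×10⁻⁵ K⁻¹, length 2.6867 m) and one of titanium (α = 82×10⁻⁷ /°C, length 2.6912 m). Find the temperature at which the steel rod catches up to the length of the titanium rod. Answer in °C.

T = 466.1 °C

Equal length when α₁L₁ΔT − α₂L₂ΔT = L₂ − L₁ = 4.50×10⁻³ m
α₁L₁ = 3.22404×10⁻⁵, α₂L₂ = 2.206784×10⁻⁵ → Δ(αL) = 1.017256×10⁻⁵ m/K
ΔT = 4.50×10⁻³ / 1.017256×10⁻⁵ = 442.367 K, so T = 23.7 + 442.367 = 466.067 °C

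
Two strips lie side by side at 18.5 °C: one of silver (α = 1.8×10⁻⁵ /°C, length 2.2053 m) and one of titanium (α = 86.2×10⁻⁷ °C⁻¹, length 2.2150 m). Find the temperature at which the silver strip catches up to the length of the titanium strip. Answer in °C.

L₁(1 + α₁ΔT) = L₂(1 + α₂ΔT) ⇒ ΔT = (L₂ − L₁)/(α₁L₁ − α₂L₂)
L₂ − L₁ = 2.2150 − 2.2053 = 9.70×10⁻³ m
α₁L₁ − α₂L₂ = 1.8×10⁻⁵×2.2053 − 86.2×10⁻⁷×2.2150 = 2.06021×10⁻⁵ m/K
ΔT = 9.70×10⁻³ / 2.06021×10⁻⁵ = 470.826 K
T = 18.5 + 470.826 = 489.326 °C

T = 489.3 °C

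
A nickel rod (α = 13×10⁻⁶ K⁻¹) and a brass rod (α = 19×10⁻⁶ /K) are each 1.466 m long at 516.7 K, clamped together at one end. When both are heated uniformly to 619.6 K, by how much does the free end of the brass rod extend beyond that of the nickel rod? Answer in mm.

0.905 mm

ΔT = 102.9 K
nickel: ΔL = 13×10⁻⁶ × 1.466 m × 102.9 = 1.9611×10⁻³ m = 1.9611 mm
brass: ΔL = 19×10⁻⁶ × 1.466 m × 102.9 = 2.8662×10⁻³ m = 2.8662 mm
difference = 2.8662 − 1.9611 = 0.9051 mm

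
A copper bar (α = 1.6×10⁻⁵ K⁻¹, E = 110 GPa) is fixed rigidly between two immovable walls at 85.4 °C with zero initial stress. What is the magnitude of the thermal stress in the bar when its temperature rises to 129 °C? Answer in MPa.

σ = 76.7 MPa

Fully constrained: the free strain ε = αΔT is blocked, so σ = Eε = EαΔT.
|ΔT| = 43.6 K
σ = 110×10⁹ × 1.6×10⁻⁵ × 43.6 = 7.67×10⁷ Pa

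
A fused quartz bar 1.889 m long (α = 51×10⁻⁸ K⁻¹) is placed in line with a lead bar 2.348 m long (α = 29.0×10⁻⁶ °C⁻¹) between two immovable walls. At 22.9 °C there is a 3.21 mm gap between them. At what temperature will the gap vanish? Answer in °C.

T = 69.4 °C

α₁L₁ = 9.6339×10⁻⁷ m/K, α₂L₂ = 6.8092×10⁻⁵ m/K → total 6.905539×10⁻⁵ m/K
ΔT = g/(α₁L₁+α₂L₂) = 3.21×10⁻³ / 6.905539×10⁻⁵ = 46.484 K
T = 22.9 + 46.484 = 69.384 °C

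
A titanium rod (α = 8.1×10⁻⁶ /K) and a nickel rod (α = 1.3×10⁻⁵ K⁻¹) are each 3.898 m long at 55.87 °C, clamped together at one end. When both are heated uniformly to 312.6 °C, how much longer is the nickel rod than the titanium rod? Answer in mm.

ΔT = 256.73 K
titanium: ΔL = 8.1×10⁻⁶ × 3.898 m × 256.73 = 8.1059×10⁻³ m = 8.1059 mm
nickel: ΔL = 1.3×10⁻⁵ × 3.898 m × 256.73 = 1.3010×10⁻² m = 13.010 mm
difference = 13.010 − 8.1059 = 4.9041 mm

4.90 mm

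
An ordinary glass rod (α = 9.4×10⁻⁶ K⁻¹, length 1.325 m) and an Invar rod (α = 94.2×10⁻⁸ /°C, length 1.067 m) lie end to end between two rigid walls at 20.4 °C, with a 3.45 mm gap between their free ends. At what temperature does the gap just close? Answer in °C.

T = 277 °C

α₁L₁ = 1.2455×10⁻⁵ m/K, α₂L₂ = 1.005114×10⁻⁶ m/K → total 1.3460114×10⁻⁵ m/K
ΔT = g/(α₁L₁+α₂L₂) = 3.45×10⁻³ / 1.3460114×10⁻⁵ = 256.31 K
T = 20.4 + 256.31 = 276.71 °C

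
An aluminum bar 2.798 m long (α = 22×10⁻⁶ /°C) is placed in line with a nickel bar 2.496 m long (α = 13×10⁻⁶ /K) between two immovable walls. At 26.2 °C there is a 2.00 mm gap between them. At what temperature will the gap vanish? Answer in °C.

Gap closes when ΔL₁ + ΔL₂ = 2.00 mm = 2.00×10⁻³ m
(α₁L₁ + α₂L₂)ΔT = g
α₁L₁ + α₂L₂ = 22×10⁻⁶×2.798 + 13×10⁻⁶×2.496 = 9.4004×10⁻⁵ m/K
ΔT = 2.00×10⁻³ / 9.4004×10⁻⁵ = 21.276 K
T = 26.2 + 21.276 = 47.476 °C

T = 47.5 °C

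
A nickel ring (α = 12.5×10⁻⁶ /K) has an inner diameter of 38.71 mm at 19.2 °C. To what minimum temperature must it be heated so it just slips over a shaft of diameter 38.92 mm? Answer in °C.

T = 453 °C

Required Δd = 38.92 − 38.71 = 0.21 mm
Δd = αd₀ΔT ⇒ ΔT = Δd/(αd₀) = 0.21 / (12.5×10⁻⁶ × 38.71) = 434.00 K
T_min = 19.2 + 434.00 = 453.20 °C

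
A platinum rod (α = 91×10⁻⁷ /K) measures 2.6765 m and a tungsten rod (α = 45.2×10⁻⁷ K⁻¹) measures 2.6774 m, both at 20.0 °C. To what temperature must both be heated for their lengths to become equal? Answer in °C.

Equal length when α₁L₁ΔT − α₂L₂ΔT = L₂ − L₁ = 9.00×10⁻⁴ m
α₁L₁ = 2.435615×10⁻⁵, α₂L₂ = 1.2101848×10⁻⁵ → Δ(αL) = 1.2254302×10⁻⁵ m/K
ΔT = 9.00×10⁻⁴ / 1.2254302×10⁻⁵ = 73.4436 K, so T = 20.0 + 73.4436 = 93.4436 °C

T = 93.44 °C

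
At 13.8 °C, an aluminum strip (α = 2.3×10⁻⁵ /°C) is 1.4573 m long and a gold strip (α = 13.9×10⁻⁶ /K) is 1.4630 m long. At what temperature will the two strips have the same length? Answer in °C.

L₁(1 + α₁ΔT) = L₂(1 + α₂ΔT) ⇒ ΔT = (L₂ − L₁)/(α₁L₁ − α₂L₂)
L₂ − L₁ = 1.4630 − 1.4573 = 5.70×10⁻³ m
α₁L₁ − α₂L₂ = 2.3×10⁻⁵×1.4573 − 13.9×10⁻⁶×1.4630 = 1.31822×10⁻⁵ m/K
ΔT = 5.70×10⁻³ / 1.31822×10⁻⁵ = 432.401 K
T = 13.8 + 432.401 = 446.201 °C

T = 446.2 °C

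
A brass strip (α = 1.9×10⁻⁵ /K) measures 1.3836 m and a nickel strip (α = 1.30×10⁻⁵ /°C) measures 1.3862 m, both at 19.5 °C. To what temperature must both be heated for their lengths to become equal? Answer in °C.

T = 334.0 °C

L₁(1 + α₁ΔT) = L₂(1 + α₂ΔT) ⇒ ΔT = (L₂ − L₁)/(α₁L₁ − α₂L₂)
L₂ − L₁ = 1.3862 − 1.3836 = 2.60×10⁻³ m
α₁L₁ − α₂L₂ = 1.9×10⁻⁵×1.3836 − 1.30×10⁻⁵×1.3862 = 8.2678×10⁻⁶ m/K
ΔT = 2.60×10⁻³ / 8.2678×10⁻⁶ = 314.473 K
T = 19.5 + 314.473 = 333.973 °C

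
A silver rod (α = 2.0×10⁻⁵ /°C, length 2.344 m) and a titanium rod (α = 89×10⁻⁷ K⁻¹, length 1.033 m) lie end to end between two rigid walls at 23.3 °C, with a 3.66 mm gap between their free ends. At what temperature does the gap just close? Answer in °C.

T = 88.6 °C

α₁L₁ = 4.688×10⁻⁵ m/K, α₂L₂ = 9.1937×10⁻⁶ m/K → total 5.60737×10⁻⁵ m/K
ΔT = g/(α₁L₁+α₂L₂) = 3.66×10⁻³ / 5.60737×10⁻⁵ = 65.271 K
T = 23.3 + 65.271 = 88.571 °C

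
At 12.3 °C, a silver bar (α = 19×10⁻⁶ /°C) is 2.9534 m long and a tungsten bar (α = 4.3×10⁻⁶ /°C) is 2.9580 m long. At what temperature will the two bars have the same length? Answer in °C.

Equal length when α₁L₁ΔT − α₂L₂ΔT = L₂ − L₁ = 4.60×10⁻³ m
α₁L₁ = 5.61146×10⁻⁵, α₂L₂ = 1.27194×10⁻⁵ → Δ(αL) = 4.33952×10⁻⁵ m/K
ΔT = 4.60×10⁻³ / 4.33952×10⁻⁵ = 106.003 K, so T = 12.3 + 106.003 = 118.303 °C

T = 118.3 °C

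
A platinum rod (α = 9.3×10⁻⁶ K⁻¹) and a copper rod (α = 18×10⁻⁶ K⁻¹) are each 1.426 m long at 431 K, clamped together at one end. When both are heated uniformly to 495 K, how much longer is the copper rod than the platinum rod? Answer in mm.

ΔT = 64 K
platinum: ΔL = 9.3×10⁻⁶ × 1.426 m × 64 = 8.4876×10⁻⁴ m = 0.84876 mm
copper: ΔL = 18×10⁻⁶ × 1.426 m × 64 = 1.6428×10⁻³ m = 1.6428 mm
difference = 1.6428 − 0.84876 = 0.79404 mm

0.794 mm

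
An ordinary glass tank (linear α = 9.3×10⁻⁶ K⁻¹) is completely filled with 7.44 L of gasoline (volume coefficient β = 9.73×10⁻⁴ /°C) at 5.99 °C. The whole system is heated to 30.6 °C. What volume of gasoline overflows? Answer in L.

The tank also expands: β_container ≈ 3α = 2.79×10⁻⁵ /K
Net overflow = V₀(β_liq − 3α_cont)ΔT
β − 3α = 9.73×10⁻⁴ − 2.79×10⁻⁵ = 9.451×10⁻⁴ /K; ΔT = 24.61 K
ΔV = 7.44 × 9.451×10⁻⁴ × 24.61 = 0.173 L

0.173 L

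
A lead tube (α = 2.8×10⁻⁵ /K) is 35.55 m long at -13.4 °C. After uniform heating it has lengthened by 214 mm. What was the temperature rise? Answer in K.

ΔL = αL₀ΔT ⇒ ΔT = ΔL / (αL₀)
ΔT = 214×10⁻³ m / (2.8×10⁻⁵ × 35.55 m) = 214.99 K

ΔT = 215 K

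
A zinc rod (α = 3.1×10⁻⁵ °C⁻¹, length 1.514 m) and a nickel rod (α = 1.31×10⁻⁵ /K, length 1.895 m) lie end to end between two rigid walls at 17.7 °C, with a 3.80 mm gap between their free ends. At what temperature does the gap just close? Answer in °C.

α₁L₁ = 4.6934×10⁻⁵ m/K, α₂L₂ = 2.48245×10⁻⁵ m/K → total 7.17585×10⁻⁵ m/K
ΔT = g/(α₁L₁+α₂L₂) = 3.80×10⁻³ / 7.17585×10⁻⁵ = 52.955 K
T = 17.7 + 52.955 = 70.655 °C

T = 70.7 °C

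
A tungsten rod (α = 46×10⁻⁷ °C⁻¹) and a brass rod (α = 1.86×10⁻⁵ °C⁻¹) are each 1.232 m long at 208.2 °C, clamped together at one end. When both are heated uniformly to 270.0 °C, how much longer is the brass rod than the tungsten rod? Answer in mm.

1.07 mm

ΔT = 61.8 K
tungsten: ΔL = 46×10⁻⁷ × 1.232 m × 61.8 = 3.5023×10⁻⁴ m = 0.35023 mm
brass: ΔL = 1.86×10⁻⁵ × 1.232 m × 61.8 = 1.4162×10⁻³ m = 1.4162 mm
difference = 1.4162 − 0.35023 = 1.06597 mm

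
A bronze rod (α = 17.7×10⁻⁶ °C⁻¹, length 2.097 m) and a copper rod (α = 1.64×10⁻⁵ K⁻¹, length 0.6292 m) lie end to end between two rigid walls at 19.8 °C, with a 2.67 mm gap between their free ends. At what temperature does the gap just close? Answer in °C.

T = 76.1 °C

α₁L₁ = 3.71169×10⁻⁵ m/K, α₂L₂ = 1.031888×10⁻⁵ m/K → total 4.743578×10⁻⁵ m/K
ΔT = g/(α₁L₁+α₂L₂) = 2.67×10⁻³ / 4.743578×10⁻⁵ = 56.287 K
T = 19.8 + 56.287 = 76.087 °C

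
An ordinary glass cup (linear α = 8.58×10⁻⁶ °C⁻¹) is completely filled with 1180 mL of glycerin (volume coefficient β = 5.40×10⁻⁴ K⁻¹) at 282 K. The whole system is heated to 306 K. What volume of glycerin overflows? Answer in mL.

The cup also expands: β_container ≈ 3α = 2.574×10⁻⁵ /K
Net overflow = V₀(β_liq − 3α_cont)ΔT
β − 3α = 5.40×10⁻⁴ − 2.574×10⁻⁵ = 5.1426×10⁻⁴ /K; ΔT = 24 K
ΔV = 1180 × 5.1426×10⁻⁴ × 24 = 14.6 mL

14.6 mL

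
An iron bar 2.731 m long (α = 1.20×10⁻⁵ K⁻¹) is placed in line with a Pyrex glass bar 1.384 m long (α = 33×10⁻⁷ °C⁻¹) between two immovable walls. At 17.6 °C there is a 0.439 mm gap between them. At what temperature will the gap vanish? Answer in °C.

T = 29.4 °C

α₁L₁ = 3.2772×10⁻⁵ m/K, α₂L₂ = 4.5672×10⁻⁶ m/K → total 3.73392×10⁻⁵ m/K
ΔT = g/(α₁L₁+α₂L₂) = 4.39×10⁻⁴ / 3.73392×10⁻⁵ = 11.757 K
T = 17.6 + 11.757 = 29.357 °C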